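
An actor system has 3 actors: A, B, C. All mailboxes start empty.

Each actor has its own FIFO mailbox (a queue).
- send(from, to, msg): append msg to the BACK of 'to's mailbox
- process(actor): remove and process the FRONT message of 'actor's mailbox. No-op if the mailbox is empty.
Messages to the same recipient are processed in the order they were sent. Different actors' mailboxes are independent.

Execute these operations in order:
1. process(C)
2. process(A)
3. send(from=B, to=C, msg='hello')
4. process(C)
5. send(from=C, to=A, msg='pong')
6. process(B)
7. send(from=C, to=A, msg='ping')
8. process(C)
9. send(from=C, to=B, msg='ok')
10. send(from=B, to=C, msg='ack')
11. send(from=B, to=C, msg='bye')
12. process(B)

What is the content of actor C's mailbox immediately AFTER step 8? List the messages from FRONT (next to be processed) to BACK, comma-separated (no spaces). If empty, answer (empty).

After 1 (process(C)): A:[] B:[] C:[]
After 2 (process(A)): A:[] B:[] C:[]
After 3 (send(from=B, to=C, msg='hello')): A:[] B:[] C:[hello]
After 4 (process(C)): A:[] B:[] C:[]
After 5 (send(from=C, to=A, msg='pong')): A:[pong] B:[] C:[]
After 6 (process(B)): A:[pong] B:[] C:[]
After 7 (send(from=C, to=A, msg='ping')): A:[pong,ping] B:[] C:[]
After 8 (process(C)): A:[pong,ping] B:[] C:[]

(empty)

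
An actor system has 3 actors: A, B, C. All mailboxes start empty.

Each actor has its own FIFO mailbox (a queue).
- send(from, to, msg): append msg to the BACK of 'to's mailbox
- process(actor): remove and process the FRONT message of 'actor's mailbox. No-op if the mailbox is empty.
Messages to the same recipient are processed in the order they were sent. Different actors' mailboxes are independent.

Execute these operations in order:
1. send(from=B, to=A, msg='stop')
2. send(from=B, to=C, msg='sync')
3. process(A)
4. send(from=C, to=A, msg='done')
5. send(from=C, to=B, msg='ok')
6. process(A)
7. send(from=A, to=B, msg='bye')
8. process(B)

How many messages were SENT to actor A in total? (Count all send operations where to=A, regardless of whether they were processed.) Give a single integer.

Answer: 2

Derivation:
After 1 (send(from=B, to=A, msg='stop')): A:[stop] B:[] C:[]
After 2 (send(from=B, to=C, msg='sync')): A:[stop] B:[] C:[sync]
After 3 (process(A)): A:[] B:[] C:[sync]
After 4 (send(from=C, to=A, msg='done')): A:[done] B:[] C:[sync]
After 5 (send(from=C, to=B, msg='ok')): A:[done] B:[ok] C:[sync]
After 6 (process(A)): A:[] B:[ok] C:[sync]
After 7 (send(from=A, to=B, msg='bye')): A:[] B:[ok,bye] C:[sync]
After 8 (process(B)): A:[] B:[bye] C:[sync]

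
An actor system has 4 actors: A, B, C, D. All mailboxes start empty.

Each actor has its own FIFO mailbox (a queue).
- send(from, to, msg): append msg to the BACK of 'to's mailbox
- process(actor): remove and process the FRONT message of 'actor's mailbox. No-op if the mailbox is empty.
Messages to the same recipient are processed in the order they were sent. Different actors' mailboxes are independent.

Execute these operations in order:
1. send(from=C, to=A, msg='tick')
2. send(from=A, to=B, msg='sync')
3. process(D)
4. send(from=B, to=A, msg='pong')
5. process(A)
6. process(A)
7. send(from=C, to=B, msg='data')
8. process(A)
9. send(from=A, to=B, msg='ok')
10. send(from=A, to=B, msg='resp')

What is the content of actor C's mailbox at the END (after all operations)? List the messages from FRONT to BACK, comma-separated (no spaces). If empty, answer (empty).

After 1 (send(from=C, to=A, msg='tick')): A:[tick] B:[] C:[] D:[]
After 2 (send(from=A, to=B, msg='sync')): A:[tick] B:[sync] C:[] D:[]
After 3 (process(D)): A:[tick] B:[sync] C:[] D:[]
After 4 (send(from=B, to=A, msg='pong')): A:[tick,pong] B:[sync] C:[] D:[]
After 5 (process(A)): A:[pong] B:[sync] C:[] D:[]
After 6 (process(A)): A:[] B:[sync] C:[] D:[]
After 7 (send(from=C, to=B, msg='data')): A:[] B:[sync,data] C:[] D:[]
After 8 (process(A)): A:[] B:[sync,data] C:[] D:[]
After 9 (send(from=A, to=B, msg='ok')): A:[] B:[sync,data,ok] C:[] D:[]
After 10 (send(from=A, to=B, msg='resp')): A:[] B:[sync,data,ok,resp] C:[] D:[]

Answer: (empty)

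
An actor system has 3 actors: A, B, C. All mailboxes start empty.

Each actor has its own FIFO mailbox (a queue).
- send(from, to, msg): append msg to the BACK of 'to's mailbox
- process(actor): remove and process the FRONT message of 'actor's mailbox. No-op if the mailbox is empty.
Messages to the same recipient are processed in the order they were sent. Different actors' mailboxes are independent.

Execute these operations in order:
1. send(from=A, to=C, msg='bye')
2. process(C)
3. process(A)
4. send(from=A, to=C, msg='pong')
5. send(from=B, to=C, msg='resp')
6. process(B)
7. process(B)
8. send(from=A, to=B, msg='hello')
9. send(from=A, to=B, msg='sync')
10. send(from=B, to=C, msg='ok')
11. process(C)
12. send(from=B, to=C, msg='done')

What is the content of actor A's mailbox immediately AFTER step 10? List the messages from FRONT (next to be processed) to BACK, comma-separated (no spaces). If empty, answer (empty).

After 1 (send(from=A, to=C, msg='bye')): A:[] B:[] C:[bye]
After 2 (process(C)): A:[] B:[] C:[]
After 3 (process(A)): A:[] B:[] C:[]
After 4 (send(from=A, to=C, msg='pong')): A:[] B:[] C:[pong]
After 5 (send(from=B, to=C, msg='resp')): A:[] B:[] C:[pong,resp]
After 6 (process(B)): A:[] B:[] C:[pong,resp]
After 7 (process(B)): A:[] B:[] C:[pong,resp]
After 8 (send(from=A, to=B, msg='hello')): A:[] B:[hello] C:[pong,resp]
After 9 (send(from=A, to=B, msg='sync')): A:[] B:[hello,sync] C:[pong,resp]
After 10 (send(from=B, to=C, msg='ok')): A:[] B:[hello,sync] C:[pong,resp,ok]

(empty)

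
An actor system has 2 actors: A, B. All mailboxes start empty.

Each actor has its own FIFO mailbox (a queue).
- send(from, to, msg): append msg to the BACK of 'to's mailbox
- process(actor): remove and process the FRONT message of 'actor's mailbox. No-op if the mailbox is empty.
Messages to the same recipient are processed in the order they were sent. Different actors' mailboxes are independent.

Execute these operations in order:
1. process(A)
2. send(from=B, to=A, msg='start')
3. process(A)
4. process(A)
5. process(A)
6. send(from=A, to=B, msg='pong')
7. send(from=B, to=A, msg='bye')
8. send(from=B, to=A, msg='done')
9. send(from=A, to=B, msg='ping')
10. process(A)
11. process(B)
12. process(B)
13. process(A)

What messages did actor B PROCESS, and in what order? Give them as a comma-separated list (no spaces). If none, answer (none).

Answer: pong,ping

Derivation:
After 1 (process(A)): A:[] B:[]
After 2 (send(from=B, to=A, msg='start')): A:[start] B:[]
After 3 (process(A)): A:[] B:[]
After 4 (process(A)): A:[] B:[]
After 5 (process(A)): A:[] B:[]
After 6 (send(from=A, to=B, msg='pong')): A:[] B:[pong]
After 7 (send(from=B, to=A, msg='bye')): A:[bye] B:[pong]
After 8 (send(from=B, to=A, msg='done')): A:[bye,done] B:[pong]
After 9 (send(from=A, to=B, msg='ping')): A:[bye,done] B:[pong,ping]
After 10 (process(A)): A:[done] B:[pong,ping]
After 11 (process(B)): A:[done] B:[ping]
After 12 (process(B)): A:[done] B:[]
After 13 (process(A)): A:[] B:[]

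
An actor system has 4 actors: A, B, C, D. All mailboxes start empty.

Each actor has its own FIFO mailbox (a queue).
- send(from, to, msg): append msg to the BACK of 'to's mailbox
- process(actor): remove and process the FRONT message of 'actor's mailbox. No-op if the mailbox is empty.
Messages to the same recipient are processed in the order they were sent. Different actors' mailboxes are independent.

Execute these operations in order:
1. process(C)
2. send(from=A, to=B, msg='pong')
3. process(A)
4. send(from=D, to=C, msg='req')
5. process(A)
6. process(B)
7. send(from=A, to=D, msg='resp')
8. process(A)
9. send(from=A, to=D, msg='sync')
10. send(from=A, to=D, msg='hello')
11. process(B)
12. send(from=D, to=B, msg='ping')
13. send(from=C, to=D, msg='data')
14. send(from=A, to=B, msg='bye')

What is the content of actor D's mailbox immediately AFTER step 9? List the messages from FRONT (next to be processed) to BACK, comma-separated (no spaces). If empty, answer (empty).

After 1 (process(C)): A:[] B:[] C:[] D:[]
After 2 (send(from=A, to=B, msg='pong')): A:[] B:[pong] C:[] D:[]
After 3 (process(A)): A:[] B:[pong] C:[] D:[]
After 4 (send(from=D, to=C, msg='req')): A:[] B:[pong] C:[req] D:[]
After 5 (process(A)): A:[] B:[pong] C:[req] D:[]
After 6 (process(B)): A:[] B:[] C:[req] D:[]
After 7 (send(from=A, to=D, msg='resp')): A:[] B:[] C:[req] D:[resp]
After 8 (process(A)): A:[] B:[] C:[req] D:[resp]
After 9 (send(from=A, to=D, msg='sync')): A:[] B:[] C:[req] D:[resp,sync]

resp,sync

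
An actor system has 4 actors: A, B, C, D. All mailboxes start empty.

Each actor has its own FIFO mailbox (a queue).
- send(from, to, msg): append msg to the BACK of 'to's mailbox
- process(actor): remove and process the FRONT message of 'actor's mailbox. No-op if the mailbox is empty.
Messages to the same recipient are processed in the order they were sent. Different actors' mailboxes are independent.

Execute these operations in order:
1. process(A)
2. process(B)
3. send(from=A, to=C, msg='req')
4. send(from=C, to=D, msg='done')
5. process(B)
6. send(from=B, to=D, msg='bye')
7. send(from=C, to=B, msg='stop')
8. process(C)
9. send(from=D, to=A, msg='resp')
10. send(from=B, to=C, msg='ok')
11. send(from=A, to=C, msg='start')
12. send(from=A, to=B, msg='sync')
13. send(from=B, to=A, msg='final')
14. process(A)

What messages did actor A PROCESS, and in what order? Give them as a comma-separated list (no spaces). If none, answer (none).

Answer: resp

Derivation:
After 1 (process(A)): A:[] B:[] C:[] D:[]
After 2 (process(B)): A:[] B:[] C:[] D:[]
After 3 (send(from=A, to=C, msg='req')): A:[] B:[] C:[req] D:[]
After 4 (send(from=C, to=D, msg='done')): A:[] B:[] C:[req] D:[done]
After 5 (process(B)): A:[] B:[] C:[req] D:[done]
After 6 (send(from=B, to=D, msg='bye')): A:[] B:[] C:[req] D:[done,bye]
After 7 (send(from=C, to=B, msg='stop')): A:[] B:[stop] C:[req] D:[done,bye]
After 8 (process(C)): A:[] B:[stop] C:[] D:[done,bye]
After 9 (send(from=D, to=A, msg='resp')): A:[resp] B:[stop] C:[] D:[done,bye]
After 10 (send(from=B, to=C, msg='ok')): A:[resp] B:[stop] C:[ok] D:[done,bye]
After 11 (send(from=A, to=C, msg='start')): A:[resp] B:[stop] C:[ok,start] D:[done,bye]
After 12 (send(from=A, to=B, msg='sync')): A:[resp] B:[stop,sync] C:[ok,start] D:[done,bye]
After 13 (send(from=B, to=A, msg='final')): A:[resp,final] B:[stop,sync] C:[ok,start] D:[done,bye]
After 14 (process(A)): A:[final] B:[stop,sync] C:[ok,start] D:[done,bye]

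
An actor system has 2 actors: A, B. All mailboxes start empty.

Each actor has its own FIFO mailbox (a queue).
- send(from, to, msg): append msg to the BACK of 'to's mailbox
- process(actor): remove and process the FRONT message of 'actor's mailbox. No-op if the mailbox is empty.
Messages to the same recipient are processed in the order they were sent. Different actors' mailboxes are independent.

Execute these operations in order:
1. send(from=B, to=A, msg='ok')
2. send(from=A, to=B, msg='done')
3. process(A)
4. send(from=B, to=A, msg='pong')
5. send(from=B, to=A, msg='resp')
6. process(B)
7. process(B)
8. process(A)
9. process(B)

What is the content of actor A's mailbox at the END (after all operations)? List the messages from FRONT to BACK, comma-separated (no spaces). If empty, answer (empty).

Answer: resp

Derivation:
After 1 (send(from=B, to=A, msg='ok')): A:[ok] B:[]
After 2 (send(from=A, to=B, msg='done')): A:[ok] B:[done]
After 3 (process(A)): A:[] B:[done]
After 4 (send(from=B, to=A, msg='pong')): A:[pong] B:[done]
After 5 (send(from=B, to=A, msg='resp')): A:[pong,resp] B:[done]
After 6 (process(B)): A:[pong,resp] B:[]
After 7 (process(B)): A:[pong,resp] B:[]
After 8 (process(A)): A:[resp] B:[]
After 9 (process(B)): A:[resp] B:[]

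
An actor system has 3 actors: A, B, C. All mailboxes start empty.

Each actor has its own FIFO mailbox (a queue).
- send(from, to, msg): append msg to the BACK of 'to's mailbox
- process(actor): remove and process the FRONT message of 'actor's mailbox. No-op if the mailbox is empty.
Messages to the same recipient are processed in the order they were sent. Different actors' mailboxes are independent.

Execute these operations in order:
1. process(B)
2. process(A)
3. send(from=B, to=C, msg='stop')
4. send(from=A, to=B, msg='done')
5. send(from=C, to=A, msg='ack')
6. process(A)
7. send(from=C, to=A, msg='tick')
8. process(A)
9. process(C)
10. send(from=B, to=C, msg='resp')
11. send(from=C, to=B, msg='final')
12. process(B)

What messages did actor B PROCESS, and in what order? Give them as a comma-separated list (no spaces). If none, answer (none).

Answer: done

Derivation:
After 1 (process(B)): A:[] B:[] C:[]
After 2 (process(A)): A:[] B:[] C:[]
After 3 (send(from=B, to=C, msg='stop')): A:[] B:[] C:[stop]
After 4 (send(from=A, to=B, msg='done')): A:[] B:[done] C:[stop]
After 5 (send(from=C, to=A, msg='ack')): A:[ack] B:[done] C:[stop]
After 6 (process(A)): A:[] B:[done] C:[stop]
After 7 (send(from=C, to=A, msg='tick')): A:[tick] B:[done] C:[stop]
After 8 (process(A)): A:[] B:[done] C:[stop]
After 9 (process(C)): A:[] B:[done] C:[]
After 10 (send(from=B, to=C, msg='resp')): A:[] B:[done] C:[resp]
After 11 (send(from=C, to=B, msg='final')): A:[] B:[done,final] C:[resp]
After 12 (process(B)): A:[] B:[final] C:[resp]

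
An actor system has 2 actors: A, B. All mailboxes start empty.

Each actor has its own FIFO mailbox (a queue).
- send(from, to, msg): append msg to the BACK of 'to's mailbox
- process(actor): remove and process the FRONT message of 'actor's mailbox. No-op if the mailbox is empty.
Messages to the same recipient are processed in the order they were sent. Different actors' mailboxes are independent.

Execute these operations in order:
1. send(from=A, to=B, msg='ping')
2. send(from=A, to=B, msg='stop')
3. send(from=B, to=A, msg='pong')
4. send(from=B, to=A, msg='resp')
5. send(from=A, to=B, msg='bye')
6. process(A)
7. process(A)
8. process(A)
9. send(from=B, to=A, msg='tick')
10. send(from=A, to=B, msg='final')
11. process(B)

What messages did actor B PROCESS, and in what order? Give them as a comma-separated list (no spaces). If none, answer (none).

After 1 (send(from=A, to=B, msg='ping')): A:[] B:[ping]
After 2 (send(from=A, to=B, msg='stop')): A:[] B:[ping,stop]
After 3 (send(from=B, to=A, msg='pong')): A:[pong] B:[ping,stop]
After 4 (send(from=B, to=A, msg='resp')): A:[pong,resp] B:[ping,stop]
After 5 (send(from=A, to=B, msg='bye')): A:[pong,resp] B:[ping,stop,bye]
After 6 (process(A)): A:[resp] B:[ping,stop,bye]
After 7 (process(A)): A:[] B:[ping,stop,bye]
After 8 (process(A)): A:[] B:[ping,stop,bye]
After 9 (send(from=B, to=A, msg='tick')): A:[tick] B:[ping,stop,bye]
After 10 (send(from=A, to=B, msg='final')): A:[tick] B:[ping,stop,bye,final]
After 11 (process(B)): A:[tick] B:[stop,bye,final]

Answer: ping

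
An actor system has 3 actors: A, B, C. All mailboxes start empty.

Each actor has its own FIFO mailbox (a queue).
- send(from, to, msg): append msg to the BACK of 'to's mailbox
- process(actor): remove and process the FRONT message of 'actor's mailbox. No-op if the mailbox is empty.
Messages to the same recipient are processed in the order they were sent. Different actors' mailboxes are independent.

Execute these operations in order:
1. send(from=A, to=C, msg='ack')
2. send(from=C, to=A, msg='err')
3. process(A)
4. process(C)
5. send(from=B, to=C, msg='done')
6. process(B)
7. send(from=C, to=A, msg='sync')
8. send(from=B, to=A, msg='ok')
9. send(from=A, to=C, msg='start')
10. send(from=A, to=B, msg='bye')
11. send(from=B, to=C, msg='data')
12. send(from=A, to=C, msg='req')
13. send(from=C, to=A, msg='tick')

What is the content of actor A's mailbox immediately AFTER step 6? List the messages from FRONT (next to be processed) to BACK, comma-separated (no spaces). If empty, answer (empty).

After 1 (send(from=A, to=C, msg='ack')): A:[] B:[] C:[ack]
After 2 (send(from=C, to=A, msg='err')): A:[err] B:[] C:[ack]
After 3 (process(A)): A:[] B:[] C:[ack]
After 4 (process(C)): A:[] B:[] C:[]
After 5 (send(from=B, to=C, msg='done')): A:[] B:[] C:[done]
After 6 (process(B)): A:[] B:[] C:[done]

(empty)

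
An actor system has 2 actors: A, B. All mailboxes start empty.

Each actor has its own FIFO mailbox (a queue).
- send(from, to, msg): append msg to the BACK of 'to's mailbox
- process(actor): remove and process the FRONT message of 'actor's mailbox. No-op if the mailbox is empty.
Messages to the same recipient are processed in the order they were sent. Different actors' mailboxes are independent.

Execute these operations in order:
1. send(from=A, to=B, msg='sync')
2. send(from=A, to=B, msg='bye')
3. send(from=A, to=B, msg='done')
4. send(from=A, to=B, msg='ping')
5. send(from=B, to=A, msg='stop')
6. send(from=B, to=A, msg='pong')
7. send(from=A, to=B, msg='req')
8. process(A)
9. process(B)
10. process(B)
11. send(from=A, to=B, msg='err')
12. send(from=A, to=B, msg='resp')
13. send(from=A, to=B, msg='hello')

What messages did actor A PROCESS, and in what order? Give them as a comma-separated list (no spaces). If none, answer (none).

After 1 (send(from=A, to=B, msg='sync')): A:[] B:[sync]
After 2 (send(from=A, to=B, msg='bye')): A:[] B:[sync,bye]
After 3 (send(from=A, to=B, msg='done')): A:[] B:[sync,bye,done]
After 4 (send(from=A, to=B, msg='ping')): A:[] B:[sync,bye,done,ping]
After 5 (send(from=B, to=A, msg='stop')): A:[stop] B:[sync,bye,done,ping]
After 6 (send(from=B, to=A, msg='pong')): A:[stop,pong] B:[sync,bye,done,ping]
After 7 (send(from=A, to=B, msg='req')): A:[stop,pong] B:[sync,bye,done,ping,req]
After 8 (process(A)): A:[pong] B:[sync,bye,done,ping,req]
After 9 (process(B)): A:[pong] B:[bye,done,ping,req]
After 10 (process(B)): A:[pong] B:[done,ping,req]
After 11 (send(from=A, to=B, msg='err')): A:[pong] B:[done,ping,req,err]
After 12 (send(from=A, to=B, msg='resp')): A:[pong] B:[done,ping,req,err,resp]
After 13 (send(from=A, to=B, msg='hello')): A:[pong] B:[done,ping,req,err,resp,hello]

Answer: stop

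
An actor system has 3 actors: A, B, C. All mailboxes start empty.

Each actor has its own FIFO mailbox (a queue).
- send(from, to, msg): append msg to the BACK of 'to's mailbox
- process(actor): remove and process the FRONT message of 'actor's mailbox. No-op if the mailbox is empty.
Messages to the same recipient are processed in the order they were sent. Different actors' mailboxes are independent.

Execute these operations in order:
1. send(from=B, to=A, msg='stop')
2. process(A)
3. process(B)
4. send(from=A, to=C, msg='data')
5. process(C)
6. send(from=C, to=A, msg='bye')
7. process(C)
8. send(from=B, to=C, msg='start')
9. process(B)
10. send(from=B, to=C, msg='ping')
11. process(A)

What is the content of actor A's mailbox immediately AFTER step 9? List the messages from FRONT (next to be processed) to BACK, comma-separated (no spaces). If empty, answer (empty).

After 1 (send(from=B, to=A, msg='stop')): A:[stop] B:[] C:[]
After 2 (process(A)): A:[] B:[] C:[]
After 3 (process(B)): A:[] B:[] C:[]
After 4 (send(from=A, to=C, msg='data')): A:[] B:[] C:[data]
After 5 (process(C)): A:[] B:[] C:[]
After 6 (send(from=C, to=A, msg='bye')): A:[bye] B:[] C:[]
After 7 (process(C)): A:[bye] B:[] C:[]
After 8 (send(from=B, to=C, msg='start')): A:[bye] B:[] C:[start]
After 9 (process(B)): A:[bye] B:[] C:[start]

bye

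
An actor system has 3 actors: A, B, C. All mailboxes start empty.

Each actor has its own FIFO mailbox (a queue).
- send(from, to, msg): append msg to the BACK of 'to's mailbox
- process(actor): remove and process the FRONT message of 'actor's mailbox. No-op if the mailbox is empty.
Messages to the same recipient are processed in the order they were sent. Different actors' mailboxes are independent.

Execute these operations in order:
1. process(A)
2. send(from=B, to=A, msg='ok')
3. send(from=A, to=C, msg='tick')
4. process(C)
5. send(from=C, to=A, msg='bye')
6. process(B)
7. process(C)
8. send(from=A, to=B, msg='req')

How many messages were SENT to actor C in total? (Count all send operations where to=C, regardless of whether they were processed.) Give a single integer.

After 1 (process(A)): A:[] B:[] C:[]
After 2 (send(from=B, to=A, msg='ok')): A:[ok] B:[] C:[]
After 3 (send(from=A, to=C, msg='tick')): A:[ok] B:[] C:[tick]
After 4 (process(C)): A:[ok] B:[] C:[]
After 5 (send(from=C, to=A, msg='bye')): A:[ok,bye] B:[] C:[]
After 6 (process(B)): A:[ok,bye] B:[] C:[]
After 7 (process(C)): A:[ok,bye] B:[] C:[]
After 8 (send(from=A, to=B, msg='req')): A:[ok,bye] B:[req] C:[]

Answer: 1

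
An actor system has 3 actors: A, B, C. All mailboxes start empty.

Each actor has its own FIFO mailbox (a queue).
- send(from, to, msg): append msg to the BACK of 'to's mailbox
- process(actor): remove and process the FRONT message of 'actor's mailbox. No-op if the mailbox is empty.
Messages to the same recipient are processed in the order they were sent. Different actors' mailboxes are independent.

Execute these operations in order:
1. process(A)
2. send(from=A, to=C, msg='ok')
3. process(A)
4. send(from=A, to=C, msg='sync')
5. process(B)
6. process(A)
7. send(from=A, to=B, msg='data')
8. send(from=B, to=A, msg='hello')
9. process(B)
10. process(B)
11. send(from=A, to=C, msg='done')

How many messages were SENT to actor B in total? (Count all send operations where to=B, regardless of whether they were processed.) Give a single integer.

After 1 (process(A)): A:[] B:[] C:[]
After 2 (send(from=A, to=C, msg='ok')): A:[] B:[] C:[ok]
After 3 (process(A)): A:[] B:[] C:[ok]
After 4 (send(from=A, to=C, msg='sync')): A:[] B:[] C:[ok,sync]
After 5 (process(B)): A:[] B:[] C:[ok,sync]
After 6 (process(A)): A:[] B:[] C:[ok,sync]
After 7 (send(from=A, to=B, msg='data')): A:[] B:[data] C:[ok,sync]
After 8 (send(from=B, to=A, msg='hello')): A:[hello] B:[data] C:[ok,sync]
After 9 (process(B)): A:[hello] B:[] C:[ok,sync]
After 10 (process(B)): A:[hello] B:[] C:[ok,sync]
After 11 (send(from=A, to=C, msg='done')): A:[hello] B:[] C:[ok,sync,done]

Answer: 1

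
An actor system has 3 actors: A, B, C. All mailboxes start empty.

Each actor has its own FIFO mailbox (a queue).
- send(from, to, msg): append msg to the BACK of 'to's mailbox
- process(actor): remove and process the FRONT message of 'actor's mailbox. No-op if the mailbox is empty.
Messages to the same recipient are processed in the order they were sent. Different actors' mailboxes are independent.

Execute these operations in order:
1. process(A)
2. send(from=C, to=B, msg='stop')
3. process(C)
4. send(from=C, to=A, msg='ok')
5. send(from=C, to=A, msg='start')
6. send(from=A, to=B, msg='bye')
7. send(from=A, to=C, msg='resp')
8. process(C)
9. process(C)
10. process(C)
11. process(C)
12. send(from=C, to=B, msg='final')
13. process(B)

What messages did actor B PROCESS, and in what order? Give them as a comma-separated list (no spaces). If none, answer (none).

After 1 (process(A)): A:[] B:[] C:[]
After 2 (send(from=C, to=B, msg='stop')): A:[] B:[stop] C:[]
After 3 (process(C)): A:[] B:[stop] C:[]
After 4 (send(from=C, to=A, msg='ok')): A:[ok] B:[stop] C:[]
After 5 (send(from=C, to=A, msg='start')): A:[ok,start] B:[stop] C:[]
After 6 (send(from=A, to=B, msg='bye')): A:[ok,start] B:[stop,bye] C:[]
After 7 (send(from=A, to=C, msg='resp')): A:[ok,start] B:[stop,bye] C:[resp]
After 8 (process(C)): A:[ok,start] B:[stop,bye] C:[]
After 9 (process(C)): A:[ok,start] B:[stop,bye] C:[]
After 10 (process(C)): A:[ok,start] B:[stop,bye] C:[]
After 11 (process(C)): A:[ok,start] B:[stop,bye] C:[]
After 12 (send(from=C, to=B, msg='final')): A:[ok,start] B:[stop,bye,final] C:[]
After 13 (process(B)): A:[ok,start] B:[bye,final] C:[]

Answer: stop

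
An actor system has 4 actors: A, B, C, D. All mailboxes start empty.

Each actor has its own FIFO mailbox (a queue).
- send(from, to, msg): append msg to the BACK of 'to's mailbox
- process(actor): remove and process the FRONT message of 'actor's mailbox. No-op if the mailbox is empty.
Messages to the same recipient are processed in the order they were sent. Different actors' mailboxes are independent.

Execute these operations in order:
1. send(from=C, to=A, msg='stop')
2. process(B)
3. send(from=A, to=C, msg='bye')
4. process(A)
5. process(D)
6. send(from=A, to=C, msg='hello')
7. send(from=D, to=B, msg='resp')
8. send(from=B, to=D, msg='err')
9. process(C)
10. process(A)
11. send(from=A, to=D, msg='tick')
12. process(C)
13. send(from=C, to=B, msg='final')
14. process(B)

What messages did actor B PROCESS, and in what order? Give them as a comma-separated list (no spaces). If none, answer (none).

After 1 (send(from=C, to=A, msg='stop')): A:[stop] B:[] C:[] D:[]
After 2 (process(B)): A:[stop] B:[] C:[] D:[]
After 3 (send(from=A, to=C, msg='bye')): A:[stop] B:[] C:[bye] D:[]
After 4 (process(A)): A:[] B:[] C:[bye] D:[]
After 5 (process(D)): A:[] B:[] C:[bye] D:[]
After 6 (send(from=A, to=C, msg='hello')): A:[] B:[] C:[bye,hello] D:[]
After 7 (send(from=D, to=B, msg='resp')): A:[] B:[resp] C:[bye,hello] D:[]
After 8 (send(from=B, to=D, msg='err')): A:[] B:[resp] C:[bye,hello] D:[err]
After 9 (process(C)): A:[] B:[resp] C:[hello] D:[err]
After 10 (process(A)): A:[] B:[resp] C:[hello] D:[err]
After 11 (send(from=A, to=D, msg='tick')): A:[] B:[resp] C:[hello] D:[err,tick]
After 12 (process(C)): A:[] B:[resp] C:[] D:[err,tick]
After 13 (send(from=C, to=B, msg='final')): A:[] B:[resp,final] C:[] D:[err,tick]
After 14 (process(B)): A:[] B:[final] C:[] D:[err,tick]

Answer: resp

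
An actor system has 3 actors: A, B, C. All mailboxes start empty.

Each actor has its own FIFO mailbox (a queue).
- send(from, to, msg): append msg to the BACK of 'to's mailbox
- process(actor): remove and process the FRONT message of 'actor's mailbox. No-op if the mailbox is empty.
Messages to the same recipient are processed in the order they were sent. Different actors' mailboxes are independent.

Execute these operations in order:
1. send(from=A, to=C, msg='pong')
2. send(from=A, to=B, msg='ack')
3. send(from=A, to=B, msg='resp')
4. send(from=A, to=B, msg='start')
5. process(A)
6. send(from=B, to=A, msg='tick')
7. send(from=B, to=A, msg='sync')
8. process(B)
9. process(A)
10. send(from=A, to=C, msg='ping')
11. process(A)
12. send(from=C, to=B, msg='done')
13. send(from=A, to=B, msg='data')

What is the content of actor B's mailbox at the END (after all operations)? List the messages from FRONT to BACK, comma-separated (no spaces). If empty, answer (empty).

After 1 (send(from=A, to=C, msg='pong')): A:[] B:[] C:[pong]
After 2 (send(from=A, to=B, msg='ack')): A:[] B:[ack] C:[pong]
After 3 (send(from=A, to=B, msg='resp')): A:[] B:[ack,resp] C:[pong]
After 4 (send(from=A, to=B, msg='start')): A:[] B:[ack,resp,start] C:[pong]
After 5 (process(A)): A:[] B:[ack,resp,start] C:[pong]
After 6 (send(from=B, to=A, msg='tick')): A:[tick] B:[ack,resp,start] C:[pong]
After 7 (send(from=B, to=A, msg='sync')): A:[tick,sync] B:[ack,resp,start] C:[pong]
After 8 (process(B)): A:[tick,sync] B:[resp,start] C:[pong]
After 9 (process(A)): A:[sync] B:[resp,start] C:[pong]
After 10 (send(from=A, to=C, msg='ping')): A:[sync] B:[resp,start] C:[pong,ping]
After 11 (process(A)): A:[] B:[resp,start] C:[pong,ping]
After 12 (send(from=C, to=B, msg='done')): A:[] B:[resp,start,done] C:[pong,ping]
After 13 (send(from=A, to=B, msg='data')): A:[] B:[resp,start,done,data] C:[pong,ping]

Answer: resp,start,done,data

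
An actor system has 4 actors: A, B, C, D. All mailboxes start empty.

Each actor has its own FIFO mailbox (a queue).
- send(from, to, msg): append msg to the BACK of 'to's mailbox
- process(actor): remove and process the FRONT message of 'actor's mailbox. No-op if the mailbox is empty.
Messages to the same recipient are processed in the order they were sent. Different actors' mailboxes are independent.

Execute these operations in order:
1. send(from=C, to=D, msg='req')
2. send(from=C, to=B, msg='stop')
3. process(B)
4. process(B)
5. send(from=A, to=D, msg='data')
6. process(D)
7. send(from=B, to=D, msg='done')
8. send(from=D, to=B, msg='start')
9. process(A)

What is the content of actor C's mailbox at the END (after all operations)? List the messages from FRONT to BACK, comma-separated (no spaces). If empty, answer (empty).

After 1 (send(from=C, to=D, msg='req')): A:[] B:[] C:[] D:[req]
After 2 (send(from=C, to=B, msg='stop')): A:[] B:[stop] C:[] D:[req]
After 3 (process(B)): A:[] B:[] C:[] D:[req]
After 4 (process(B)): A:[] B:[] C:[] D:[req]
After 5 (send(from=A, to=D, msg='data')): A:[] B:[] C:[] D:[req,data]
After 6 (process(D)): A:[] B:[] C:[] D:[data]
After 7 (send(from=B, to=D, msg='done')): A:[] B:[] C:[] D:[data,done]
After 8 (send(from=D, to=B, msg='start')): A:[] B:[start] C:[] D:[data,done]
After 9 (process(A)): A:[] B:[start] C:[] D:[data,done]

Answer: (empty)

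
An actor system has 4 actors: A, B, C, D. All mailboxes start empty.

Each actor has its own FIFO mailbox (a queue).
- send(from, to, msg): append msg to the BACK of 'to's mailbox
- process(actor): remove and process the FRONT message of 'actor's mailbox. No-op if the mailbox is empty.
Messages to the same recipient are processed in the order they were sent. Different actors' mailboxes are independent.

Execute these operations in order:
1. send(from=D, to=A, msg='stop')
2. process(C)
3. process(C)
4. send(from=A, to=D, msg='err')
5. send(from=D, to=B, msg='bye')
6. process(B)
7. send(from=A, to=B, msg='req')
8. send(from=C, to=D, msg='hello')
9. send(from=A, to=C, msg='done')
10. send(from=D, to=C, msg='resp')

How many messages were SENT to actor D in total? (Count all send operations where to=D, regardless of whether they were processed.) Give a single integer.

After 1 (send(from=D, to=A, msg='stop')): A:[stop] B:[] C:[] D:[]
After 2 (process(C)): A:[stop] B:[] C:[] D:[]
After 3 (process(C)): A:[stop] B:[] C:[] D:[]
After 4 (send(from=A, to=D, msg='err')): A:[stop] B:[] C:[] D:[err]
After 5 (send(from=D, to=B, msg='bye')): A:[stop] B:[bye] C:[] D:[err]
After 6 (process(B)): A:[stop] B:[] C:[] D:[err]
After 7 (send(from=A, to=B, msg='req')): A:[stop] B:[req] C:[] D:[err]
After 8 (send(from=C, to=D, msg='hello')): A:[stop] B:[req] C:[] D:[err,hello]
After 9 (send(from=A, to=C, msg='done')): A:[stop] B:[req] C:[done] D:[err,hello]
After 10 (send(from=D, to=C, msg='resp')): A:[stop] B:[req] C:[done,resp] D:[err,hello]

Answer: 2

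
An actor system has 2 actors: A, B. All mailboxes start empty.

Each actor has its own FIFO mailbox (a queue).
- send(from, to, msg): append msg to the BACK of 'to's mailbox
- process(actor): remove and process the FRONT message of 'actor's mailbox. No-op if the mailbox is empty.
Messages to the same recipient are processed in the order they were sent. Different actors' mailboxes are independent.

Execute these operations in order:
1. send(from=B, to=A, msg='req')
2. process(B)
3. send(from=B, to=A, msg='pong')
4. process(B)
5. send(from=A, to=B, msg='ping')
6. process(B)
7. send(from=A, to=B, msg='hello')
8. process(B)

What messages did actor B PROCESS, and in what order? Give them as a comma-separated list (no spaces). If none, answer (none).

Answer: ping,hello

Derivation:
After 1 (send(from=B, to=A, msg='req')): A:[req] B:[]
After 2 (process(B)): A:[req] B:[]
After 3 (send(from=B, to=A, msg='pong')): A:[req,pong] B:[]
After 4 (process(B)): A:[req,pong] B:[]
After 5 (send(from=A, to=B, msg='ping')): A:[req,pong] B:[ping]
After 6 (process(B)): A:[req,pong] B:[]
After 7 (send(from=A, to=B, msg='hello')): A:[req,pong] B:[hello]
After 8 (process(B)): A:[req,pong] B:[]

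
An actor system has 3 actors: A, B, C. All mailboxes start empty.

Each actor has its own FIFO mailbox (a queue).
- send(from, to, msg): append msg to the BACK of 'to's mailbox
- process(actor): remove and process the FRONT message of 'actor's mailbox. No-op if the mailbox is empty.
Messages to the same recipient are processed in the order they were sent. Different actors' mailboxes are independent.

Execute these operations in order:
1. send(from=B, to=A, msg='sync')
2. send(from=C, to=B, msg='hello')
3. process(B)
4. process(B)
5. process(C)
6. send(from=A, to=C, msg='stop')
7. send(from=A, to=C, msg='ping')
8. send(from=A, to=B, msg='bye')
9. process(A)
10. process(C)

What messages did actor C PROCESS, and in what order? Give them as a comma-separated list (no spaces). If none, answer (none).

After 1 (send(from=B, to=A, msg='sync')): A:[sync] B:[] C:[]
After 2 (send(from=C, to=B, msg='hello')): A:[sync] B:[hello] C:[]
After 3 (process(B)): A:[sync] B:[] C:[]
After 4 (process(B)): A:[sync] B:[] C:[]
After 5 (process(C)): A:[sync] B:[] C:[]
After 6 (send(from=A, to=C, msg='stop')): A:[sync] B:[] C:[stop]
After 7 (send(from=A, to=C, msg='ping')): A:[sync] B:[] C:[stop,ping]
After 8 (send(from=A, to=B, msg='bye')): A:[sync] B:[bye] C:[stop,ping]
After 9 (process(A)): A:[] B:[bye] C:[stop,ping]
After 10 (process(C)): A:[] B:[bye] C:[ping]

Answer: stop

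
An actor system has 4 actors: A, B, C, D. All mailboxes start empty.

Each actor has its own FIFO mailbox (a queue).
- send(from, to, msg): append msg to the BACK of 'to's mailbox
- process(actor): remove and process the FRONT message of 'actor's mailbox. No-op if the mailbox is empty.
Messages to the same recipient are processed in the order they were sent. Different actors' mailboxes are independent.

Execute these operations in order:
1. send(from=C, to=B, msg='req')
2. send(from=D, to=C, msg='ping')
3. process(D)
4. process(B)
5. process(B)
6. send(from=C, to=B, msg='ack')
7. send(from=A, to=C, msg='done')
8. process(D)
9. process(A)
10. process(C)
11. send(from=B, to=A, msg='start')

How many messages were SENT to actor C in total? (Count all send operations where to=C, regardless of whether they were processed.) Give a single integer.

Answer: 2

Derivation:
After 1 (send(from=C, to=B, msg='req')): A:[] B:[req] C:[] D:[]
After 2 (send(from=D, to=C, msg='ping')): A:[] B:[req] C:[ping] D:[]
After 3 (process(D)): A:[] B:[req] C:[ping] D:[]
After 4 (process(B)): A:[] B:[] C:[ping] D:[]
After 5 (process(B)): A:[] B:[] C:[ping] D:[]
After 6 (send(from=C, to=B, msg='ack')): A:[] B:[ack] C:[ping] D:[]
After 7 (send(from=A, to=C, msg='done')): A:[] B:[ack] C:[ping,done] D:[]
After 8 (process(D)): A:[] B:[ack] C:[ping,done] D:[]
After 9 (process(A)): A:[] B:[ack] C:[ping,done] D:[]
After 10 (process(C)): A:[] B:[ack] C:[done] D:[]
After 11 (send(from=B, to=A, msg='start')): A:[start] B:[ack] C:[done] D:[]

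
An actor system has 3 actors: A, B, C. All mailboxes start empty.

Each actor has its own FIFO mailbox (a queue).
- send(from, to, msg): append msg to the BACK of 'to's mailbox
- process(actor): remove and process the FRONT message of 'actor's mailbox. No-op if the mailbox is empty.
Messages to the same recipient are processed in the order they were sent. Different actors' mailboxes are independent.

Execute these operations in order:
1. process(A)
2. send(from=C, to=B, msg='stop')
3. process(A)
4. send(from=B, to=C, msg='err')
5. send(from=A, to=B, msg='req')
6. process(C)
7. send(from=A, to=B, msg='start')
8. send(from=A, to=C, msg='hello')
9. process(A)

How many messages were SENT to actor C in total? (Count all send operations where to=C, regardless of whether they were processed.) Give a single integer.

Answer: 2

Derivation:
After 1 (process(A)): A:[] B:[] C:[]
After 2 (send(from=C, to=B, msg='stop')): A:[] B:[stop] C:[]
After 3 (process(A)): A:[] B:[stop] C:[]
After 4 (send(from=B, to=C, msg='err')): A:[] B:[stop] C:[err]
After 5 (send(from=A, to=B, msg='req')): A:[] B:[stop,req] C:[err]
After 6 (process(C)): A:[] B:[stop,req] C:[]
After 7 (send(from=A, to=B, msg='start')): A:[] B:[stop,req,start] C:[]
After 8 (send(from=A, to=C, msg='hello')): A:[] B:[stop,req,start] C:[hello]
After 9 (process(A)): A:[] B:[stop,req,start] C:[hello]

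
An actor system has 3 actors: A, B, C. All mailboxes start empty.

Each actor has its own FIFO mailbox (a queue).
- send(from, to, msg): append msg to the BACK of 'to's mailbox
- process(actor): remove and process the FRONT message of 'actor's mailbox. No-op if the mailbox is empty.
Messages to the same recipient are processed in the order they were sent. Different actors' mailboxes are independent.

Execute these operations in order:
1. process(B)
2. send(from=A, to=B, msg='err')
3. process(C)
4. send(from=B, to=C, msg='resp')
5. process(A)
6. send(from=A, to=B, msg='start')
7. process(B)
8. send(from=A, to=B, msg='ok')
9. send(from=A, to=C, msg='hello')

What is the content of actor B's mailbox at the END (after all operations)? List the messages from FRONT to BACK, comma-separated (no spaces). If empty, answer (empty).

Answer: start,ok

Derivation:
After 1 (process(B)): A:[] B:[] C:[]
After 2 (send(from=A, to=B, msg='err')): A:[] B:[err] C:[]
After 3 (process(C)): A:[] B:[err] C:[]
After 4 (send(from=B, to=C, msg='resp')): A:[] B:[err] C:[resp]
After 5 (process(A)): A:[] B:[err] C:[resp]
After 6 (send(from=A, to=B, msg='start')): A:[] B:[err,start] C:[resp]
After 7 (process(B)): A:[] B:[start] C:[resp]
After 8 (send(from=A, to=B, msg='ok')): A:[] B:[start,ok] C:[resp]
After 9 (send(from=A, to=C, msg='hello')): A:[] B:[start,ok] C:[resp,hello]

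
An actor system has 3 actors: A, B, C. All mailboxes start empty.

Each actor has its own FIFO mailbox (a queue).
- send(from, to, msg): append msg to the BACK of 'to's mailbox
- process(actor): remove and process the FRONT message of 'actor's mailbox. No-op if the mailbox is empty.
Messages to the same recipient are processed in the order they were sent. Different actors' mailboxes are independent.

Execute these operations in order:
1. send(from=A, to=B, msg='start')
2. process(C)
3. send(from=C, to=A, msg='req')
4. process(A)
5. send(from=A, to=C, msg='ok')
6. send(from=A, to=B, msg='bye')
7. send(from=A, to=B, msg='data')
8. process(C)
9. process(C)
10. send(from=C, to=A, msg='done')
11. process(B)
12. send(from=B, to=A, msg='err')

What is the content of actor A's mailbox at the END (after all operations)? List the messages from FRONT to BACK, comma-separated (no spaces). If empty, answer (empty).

After 1 (send(from=A, to=B, msg='start')): A:[] B:[start] C:[]
After 2 (process(C)): A:[] B:[start] C:[]
After 3 (send(from=C, to=A, msg='req')): A:[req] B:[start] C:[]
After 4 (process(A)): A:[] B:[start] C:[]
After 5 (send(from=A, to=C, msg='ok')): A:[] B:[start] C:[ok]
After 6 (send(from=A, to=B, msg='bye')): A:[] B:[start,bye] C:[ok]
After 7 (send(from=A, to=B, msg='data')): A:[] B:[start,bye,data] C:[ok]
After 8 (process(C)): A:[] B:[start,bye,data] C:[]
After 9 (process(C)): A:[] B:[start,bye,data] C:[]
After 10 (send(from=C, to=A, msg='done')): A:[done] B:[start,bye,data] C:[]
After 11 (process(B)): A:[done] B:[bye,data] C:[]
After 12 (send(from=B, to=A, msg='err')): A:[done,err] B:[bye,data] C:[]

Answer: done,err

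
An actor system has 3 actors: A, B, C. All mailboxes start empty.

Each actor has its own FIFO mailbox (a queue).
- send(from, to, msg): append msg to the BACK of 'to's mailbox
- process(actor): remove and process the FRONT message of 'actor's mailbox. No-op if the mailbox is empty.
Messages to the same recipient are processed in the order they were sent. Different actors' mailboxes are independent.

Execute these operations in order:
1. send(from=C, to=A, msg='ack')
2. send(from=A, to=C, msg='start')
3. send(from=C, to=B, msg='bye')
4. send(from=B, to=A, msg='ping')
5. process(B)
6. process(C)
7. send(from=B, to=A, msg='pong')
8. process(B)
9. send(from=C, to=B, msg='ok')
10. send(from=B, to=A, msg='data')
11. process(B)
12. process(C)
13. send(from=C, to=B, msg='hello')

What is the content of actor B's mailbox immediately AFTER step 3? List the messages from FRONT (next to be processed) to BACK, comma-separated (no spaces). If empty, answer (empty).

After 1 (send(from=C, to=A, msg='ack')): A:[ack] B:[] C:[]
After 2 (send(from=A, to=C, msg='start')): A:[ack] B:[] C:[start]
After 3 (send(from=C, to=B, msg='bye')): A:[ack] B:[bye] C:[start]

bye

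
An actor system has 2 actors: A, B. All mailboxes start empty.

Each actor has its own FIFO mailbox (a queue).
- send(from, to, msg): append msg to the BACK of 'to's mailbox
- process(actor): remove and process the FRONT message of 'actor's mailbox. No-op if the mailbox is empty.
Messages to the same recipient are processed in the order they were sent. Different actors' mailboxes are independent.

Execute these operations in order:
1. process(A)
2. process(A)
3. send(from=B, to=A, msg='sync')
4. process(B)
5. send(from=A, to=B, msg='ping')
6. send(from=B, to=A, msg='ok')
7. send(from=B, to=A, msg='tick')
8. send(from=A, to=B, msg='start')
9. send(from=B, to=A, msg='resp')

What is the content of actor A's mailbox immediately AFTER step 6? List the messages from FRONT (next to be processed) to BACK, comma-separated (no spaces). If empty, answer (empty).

After 1 (process(A)): A:[] B:[]
After 2 (process(A)): A:[] B:[]
After 3 (send(from=B, to=A, msg='sync')): A:[sync] B:[]
After 4 (process(B)): A:[sync] B:[]
After 5 (send(from=A, to=B, msg='ping')): A:[sync] B:[ping]
After 6 (send(from=B, to=A, msg='ok')): A:[sync,ok] B:[ping]

sync,ok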